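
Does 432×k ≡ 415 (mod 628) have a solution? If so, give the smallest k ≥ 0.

no solution

gcd(432, 628) = 4, and 4 does not divide 415.
So the congruence has no solution.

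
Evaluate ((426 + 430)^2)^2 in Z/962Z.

588

426 + 430 = 856
(856)^2 ≡ 654 (mod 962)
(654)^2 ≡ 588 (mod 962)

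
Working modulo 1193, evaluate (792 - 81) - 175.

536

792 - 81 = 711
711 - 175 = 536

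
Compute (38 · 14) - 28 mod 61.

16

38 · 14 = 532 ≡ 44 (mod 61)
44 - 28 = 16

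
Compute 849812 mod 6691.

55

849812 = 127·6691 + 55, so 849812 ≡ 55 (mod 6691).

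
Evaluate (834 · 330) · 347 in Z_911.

834 · 330 = 275220 ≡ 98 (mod 911)
98 · 347 = 34006 ≡ 299 (mod 911)

299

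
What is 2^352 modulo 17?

1

352 in binary is 101100000, i.e. 352 = 256 + 64 + 32.
2^1 ≡ 2 (mod 17)
2^2 ≡ 2^2 = 4 (mod 17)
2^4 ≡ 4^2 = 16 (mod 17)
2^8 ≡ 16^2 = 256 ≡ 1 (mod 17)
2^16 ≡ 1^2 = 1 (mod 17)
2^32 ≡ 1^2 = 1 (mod 17)
2^64 ≡ 1^2 = 1 (mod 17)
2^128 ≡ 1^2 = 1 (mod 17)
2^256 ≡ 1^2 = 1 (mod 17)
2^352 = 2^256 · 2^64 · 2^32 ≡ 1 · 1 · 1 (mod 17).
Accumulate the product:
1 · 1 = 1
1 · 1 = 1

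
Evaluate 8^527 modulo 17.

15

By square-and-multiply:
527 in binary is 1000001111, i.e. 527 = 512 + 8 + 4 + 2 + 1.
8^1 ≡ 8 (mod 17)
8^2 ≡ 8^2 = 64 ≡ 13 (mod 17)
8^4 ≡ 13^2 = 169 ≡ 16 (mod 17)
8^8 ≡ 16^2 = 256 ≡ 1 (mod 17)
8^16 ≡ 1^2 = 1 (mod 17)
8^32 ≡ 1^2 = 1 (mod 17)
8^64 ≡ 1^2 = 1 (mod 17)
8^128 ≡ 1^2 = 1 (mod 17)
8^256 ≡ 1^2 = 1 (mod 17)
8^512 ≡ 1^2 = 1 (mod 17)
8^527 = 8^512 * 8^8 * 8^4 * 8^2 * 8^1 ≡ 1 * 1 * 16 * 13 * 8 (mod 17).
Accumulate the product:
1 * 1 = 1
1 * 16 = 16
16 * 13 = 208 ≡ 4
4 * 8 = 32 ≡ 15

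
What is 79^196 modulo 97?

22

Using repeated squaring:
79^1 ≡ 79 (mod 97)
79^2 ≡ 79^2 = 6241 ≡ 33 (mod 97)
79^4 ≡ 33^2 = 1089 ≡ 22 (mod 97)
79^8 ≡ 22^2 = 484 ≡ 96 (mod 97)
79^16 ≡ 96^2 = 9216 ≡ 1 (mod 97)
79^32 ≡ 1^2 = 1 (mod 97)
79^64 ≡ 1^2 = 1 (mod 97)
79^128 ≡ 1^2 = 1 (mod 97)
79^196 = 79^128 × 79^64 × 79^4 ≡ 1 × 1 × 22 (mod 97).
Accumulate the product:
1 × 1 = 1
1 × 22 = 22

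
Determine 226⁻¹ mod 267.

13

Apply the Euclidean algorithm and back-substitute:
267 = 1*226 + 41
226 = 5*41 + 21
41 = 1*21 + 20
21 = 1*20 + 1
20 = 20*1 + 0
gcd(226, 267) = 1, so the inverse exists.
Back-substitute for 1:
1 = 1*21 − 1*20
  = −1*41 + 2*21
  = 2*226 − 11*41
  = −11*267 + 13*226
So 226⁻¹ ≡ 13 (mod 267).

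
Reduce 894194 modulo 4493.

87

894194 = 199*4493 + 87, so 894194 ≡ 87 (mod 4493).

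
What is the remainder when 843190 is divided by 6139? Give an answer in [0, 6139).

843190 = 137*6139 + 2147, so 843190 ≡ 2147 (mod 6139).

2147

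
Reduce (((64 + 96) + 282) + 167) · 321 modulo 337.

29

64 + 96 = 160
160 + 282 = 442 ≡ 105 (mod 337)
105 + 167 = 272
272 · 321 = 87312 ≡ 29 (mod 337)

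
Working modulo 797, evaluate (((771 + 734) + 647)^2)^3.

771 + 734 = 1505 ≡ 708 (mod 797)
708 + 647 = 1355 ≡ 558 (mod 797)
(558)^2 ≡ 534 (mod 797)
(534)^3 ≡ 78 (mod 797)

78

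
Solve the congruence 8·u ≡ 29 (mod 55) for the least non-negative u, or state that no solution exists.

38

gcd(8, 55) = 1, so a unique solution mod 55 exists.
8⁻¹ ≡ 7 (mod 55).
u ≡ 7·29 ≡ 38 (mod 55).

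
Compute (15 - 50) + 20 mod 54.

39

15 - 50 = -35 ≡ 19 (mod 54)
19 + 20 = 39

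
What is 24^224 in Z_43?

36

By square-and-multiply:
224 in binary is 11100000, i.e. 224 = 128 + 64 + 32.
24^1 ≡ 24 (mod 43)
24^2 ≡ 24^2 = 576 ≡ 17 (mod 43)
24^4 ≡ 17^2 = 289 ≡ 31 (mod 43)
24^8 ≡ 31^2 = 961 ≡ 15 (mod 43)
24^16 ≡ 15^2 = 225 ≡ 10 (mod 43)
24^32 ≡ 10^2 = 100 ≡ 14 (mod 43)
24^64 ≡ 14^2 = 196 ≡ 24 (mod 43)
24^128 ≡ 24^2 = 576 ≡ 17 (mod 43)
24^224 = 24^128 · 24^64 · 24^32 ≡ 17 · 24 · 14 (mod 43).
Accumulate the product:
17 · 24 = 408 ≡ 21
21 · 14 = 294 ≡ 36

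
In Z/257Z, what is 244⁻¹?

257 = 1·244 + 13
244 = 18·13 + 10
13 = 1·10 + 3
10 = 3·3 + 1
3 = 3·1 + 0
gcd(244, 257) = 1, so the inverse exists.
Bézout: 1 = −75·257 + 79·244.
So 244⁻¹ ≡ 79 (mod 257).

79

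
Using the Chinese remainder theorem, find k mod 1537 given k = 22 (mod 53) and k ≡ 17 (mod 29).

53⁻¹ mod 29: 53·23 ≡ 1 (mod 29), so 53⁻¹ ≡ 23.
k = 22 + 53·((17 − 22)·23 mod 29) = 22 + 53·1 = 75.

75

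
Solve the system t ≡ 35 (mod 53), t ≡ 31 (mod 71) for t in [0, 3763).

883

53⁻¹ mod 71: 53×67 ≡ 1 (mod 71), so 53⁻¹ ≡ 67.
t = 35 + 53×((31 − 35)×67 mod 71) = 35 + 53×16 = 883.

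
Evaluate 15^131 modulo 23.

Compute successive squares:
15^1 ≡ 15 (mod 23)
15^2 ≡ 15^2 = 225 ≡ 18 (mod 23)
15^4 ≡ 18^2 = 324 ≡ 2 (mod 23)
15^8 ≡ 2^2 = 4 (mod 23)
15^16 ≡ 4^2 = 16 (mod 23)
15^32 ≡ 16^2 = 256 ≡ 3 (mod 23)
15^64 ≡ 3^2 = 9 (mod 23)
15^128 ≡ 9^2 = 81 ≡ 12 (mod 23)
15^131 = 15^128 * 15^2 * 15^1 ≡ 12 * 18 * 15 (mod 23).
Accumulate the product:
12 * 18 = 216 ≡ 9
9 * 15 = 135 ≡ 20

20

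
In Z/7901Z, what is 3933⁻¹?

6095

7901 = 2·3933 + 35
3933 = 112·35 + 13
35 = 2·13 + 9
13 = 1·9 + 4
9 = 2·4 + 1
4 = 4·1 + 0
gcd(3933, 7901) = 1, so the inverse exists.
Back-substitute for 1:
1 = 1·9 − 2·4
  = −2·13 + 3·9
  = 3·35 − 8·13
  = −8·3933 + 899·35
  = 899·7901 − 1806·3933
So 3933⁻¹ ≡ −1806 ≡ 6095 (mod 7901).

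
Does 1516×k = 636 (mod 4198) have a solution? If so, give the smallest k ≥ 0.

gcd(1516, 4198) = 2, and 2 | 636, so solutions exist.
Divide through by 2: 758×k ≡ 318 (mod 2099).
758⁻¹ ≡ 36 (mod 2099).
k ≡ 36×318 ≡ 953 (mod 2099).
The smallest non-negative solution is k = 953.

953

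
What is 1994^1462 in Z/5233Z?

4134

Compute successive squares:
1462 in binary is 10110110110, i.e. 1462 = 1024 + 256 + 128 + 32 + 16 + 4 + 2.
1994^1 ≡ 1994 (mod 5233)
1994^2 ≡ 1994^2 = 3976036 ≡ 4189 (mod 5233)
1994^4 ≡ 4189^2 = 17547721 ≡ 1472 (mod 5233)
1994^8 ≡ 1472^2 = 2166784 ≡ 322 (mod 5233)
1994^16 ≡ 322^2 = 103684 ≡ 4257 (mod 5233)
1994^32 ≡ 4257^2 = 18122049 ≡ 170 (mod 5233)
1994^64 ≡ 170^2 = 28900 ≡ 2735 (mod 5233)
1994^128 ≡ 2735^2 = 7480225 ≡ 2268 (mod 5233)
1994^256 ≡ 2268^2 = 5143824 ≡ 5018 (mod 5233)
1994^512 ≡ 5018^2 = 25180324 ≡ 4361 (mod 5233)
1994^1024 ≡ 4361^2 = 19018321 ≡ 1599 (mod 5233)
1994^1462 = 1994^1024 · 1994^256 · 1994^128 · 1994^32 · 1994^16 · 1994^4 · 1994^2 ≡ 1599 · 5018 · 2268 · 170 · 4257 · 1472 · 4189 (mod 5233).
Accumulate the product:
1599 · 5018 = 8023782 ≡ 1593
1593 · 2268 = 3612924 ≡ 2154
2154 · 170 = 366180 ≡ 5103
5103 · 4257 = 21723471 ≡ 1288
1288 · 1472 = 1895936 ≡ 1590
1590 · 4189 = 6660510 ≡ 4134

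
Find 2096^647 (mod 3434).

2084

By square-and-multiply:
647 in binary is 1010000111, i.e. 647 = 512 + 128 + 4 + 2 + 1.
2096^1 ≡ 2096 (mod 3434)
2096^2 ≡ 2096^2 = 4393216 ≡ 1130 (mod 3434)
2096^4 ≡ 1130^2 = 1276900 ≡ 2886 (mod 3434)
2096^8 ≡ 2886^2 = 8328996 ≡ 1546 (mod 3434)
2096^16 ≡ 1546^2 = 2390116 ≡ 52 (mod 3434)
2096^32 ≡ 52^2 = 2704 (mod 3434)
2096^64 ≡ 2704^2 = 7311616 ≡ 630 (mod 3434)
2096^128 ≡ 630^2 = 396900 ≡ 1990 (mod 3434)
2096^256 ≡ 1990^2 = 3960100 ≡ 698 (mod 3434)
2096^512 ≡ 698^2 = 487204 ≡ 3010 (mod 3434)
2096^647 = 2096^512 × 2096^128 × 2096^4 × 2096^2 × 2096^1 ≡ 3010 × 1990 × 2886 × 1130 × 2096 (mod 3434).
Accumulate the product:
3010 × 1990 = 5989900 ≡ 1004
1004 × 2886 = 2897544 ≡ 2682
2682 × 1130 = 3030660 ≡ 1872
1872 × 2096 = 3923712 ≡ 2084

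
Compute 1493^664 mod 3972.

Compute successive squares:
664 in binary is 1010011000, i.e. 664 = 512 + 128 + 16 + 8.
1493^1 ≡ 1493 (mod 3972)
1493^2 ≡ 1493^2 = 2229049 ≡ 757 (mod 3972)
1493^4 ≡ 757^2 = 573049 ≡ 1081 (mod 3972)
1493^8 ≡ 1081^2 = 1168561 ≡ 793 (mod 3972)
1493^16 ≡ 793^2 = 628849 ≡ 1273 (mod 3972)
1493^32 ≡ 1273^2 = 1620529 ≡ 3925 (mod 3972)
1493^64 ≡ 3925^2 = 15405625 ≡ 2209 (mod 3972)
1493^128 ≡ 2209^2 = 4879681 ≡ 2065 (mod 3972)
1493^256 ≡ 2065^2 = 4264225 ≡ 2269 (mod 3972)
1493^512 ≡ 2269^2 = 5148361 ≡ 649 (mod 3972)
1493^664 = 1493^512 · 1493^128 · 1493^16 · 1493^8 ≡ 649 · 2065 · 1273 · 793 (mod 3972).
Accumulate the product:
649 · 2065 = 1340185 ≡ 1621
1621 · 1273 = 2063533 ≡ 2065
2065 · 793 = 1637545 ≡ 1081

1081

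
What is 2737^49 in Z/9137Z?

8744

Compute successive squares:
49 in binary is 110001, i.e. 49 = 32 + 16 + 1.
2737^1 ≡ 2737 (mod 9137)
2737^2 ≡ 2737^2 = 7491169 ≡ 7966 (mod 9137)
2737^4 ≡ 7966^2 = 63457156 ≡ 691 (mod 9137)
2737^8 ≡ 691^2 = 477481 ≡ 2357 (mod 9137)
2737^16 ≡ 2357^2 = 5555449 ≡ 153 (mod 9137)
2737^32 ≡ 153^2 = 23409 ≡ 5135 (mod 9137)
2737^49 = 2737^32 · 2737^16 · 2737^1 ≡ 5135 · 153 · 2737 (mod 9137).
Accumulate the product:
5135 · 153 = 785655 ≡ 9010
9010 · 2737 = 24660370 ≡ 8744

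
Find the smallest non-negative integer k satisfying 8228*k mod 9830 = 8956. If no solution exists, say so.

gcd(8228, 9830) = 2, and 2 | 8956, so solutions exist.
Divide through by 2: 4114*k ≡ 4478 (mod 4915).
4114⁻¹ ≡ 1939 (mod 4915).
k ≡ 1939*4478 ≡ 2952 (mod 4915).
The smallest non-negative solution is k = 2952.

2952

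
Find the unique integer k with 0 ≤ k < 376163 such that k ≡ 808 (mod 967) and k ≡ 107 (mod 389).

363433

967⁻¹ mod 389: 967×212 ≡ 1 (mod 389), so 967⁻¹ ≡ 212.
k = 808 + 967×((107 − 808)×212 mod 389) = 808 + 967×375 = 363433.
Check: 363433 mod 967 = 808, 363433 mod 389 = 107. ✓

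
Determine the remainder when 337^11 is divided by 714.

673

337^1 ≡ 337 (mod 714)
337^2 ≡ 337^2 = 113569 ≡ 43 (mod 714)
337^4 ≡ 43^2 = 1849 ≡ 421 (mod 714)
337^8 ≡ 421^2 = 177241 ≡ 169 (mod 714)
337^11 = 337^8 * 337^2 * 337^1 ≡ 169 * 43 * 337 (mod 714).
Accumulate the product:
169 * 43 = 7267 ≡ 127
127 * 337 = 42799 ≡ 673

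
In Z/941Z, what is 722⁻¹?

666

941 = 1×722 + 219
722 = 3×219 + 65
219 = 3×65 + 24
65 = 2×24 + 17
24 = 1×17 + 7
17 = 2×7 + 3
7 = 2×3 + 1
3 = 3×1 + 0
gcd(722, 941) = 1, so the inverse exists.
Back-substitute for 1:
1 = 1×7 − 2×3
  = −2×17 + 5×7
  = 5×24 − 7×17
  = −7×65 + 19×24
  = 19×219 − 64×65
  = −64×722 + 211×219
  = 211×941 − 275×722
So 722⁻¹ ≡ −275 ≡ 666 (mod 941).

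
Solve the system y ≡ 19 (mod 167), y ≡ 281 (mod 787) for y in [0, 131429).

64815

167⁻¹ mod 787: 167·410 ≡ 1 (mod 787), so 167⁻¹ ≡ 410.
y = 19 + 167·((281 − 19)·410 mod 787) = 19 + 167·388 = 64815.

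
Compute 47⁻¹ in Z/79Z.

37

By the extended Euclidean algorithm:
79 = 1×47 + 32
47 = 1×32 + 15
32 = 2×15 + 2
15 = 7×2 + 1
2 = 2×1 + 0
gcd(47, 79) = 1, so the inverse exists.
Back-substitute for 1:
1 = 1×15 − 7×2
  = −7×32 + 15×15
  = 15×47 − 22×32
  = −22×79 + 37×47
So 47⁻¹ ≡ 37 (mod 79).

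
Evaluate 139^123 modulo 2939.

257

123 in binary is 1111011, i.e. 123 = 64 + 32 + 16 + 8 + 2 + 1.
139^1 ≡ 139 (mod 2939)
139^2 ≡ 139^2 = 19321 ≡ 1687 (mod 2939)
139^4 ≡ 1687^2 = 2845969 ≡ 1017 (mod 2939)
139^8 ≡ 1017^2 = 1034289 ≡ 2700 (mod 2939)
139^16 ≡ 2700^2 = 7290000 ≡ 1280 (mod 2939)
139^32 ≡ 1280^2 = 1638400 ≡ 1377 (mod 2939)
139^64 ≡ 1377^2 = 1896129 ≡ 474 (mod 2939)
139^123 = 139^64 × 139^32 × 139^16 × 139^8 × 139^2 × 139^1 ≡ 474 × 1377 × 1280 × 2700 × 1687 × 139 (mod 2939).
Accumulate the product:
474 × 1377 = 652698 ≡ 240
240 × 1280 = 307200 ≡ 1544
1544 × 2700 = 4168800 ≡ 1298
1298 × 1687 = 2189726 ≡ 171
171 × 139 = 23769 ≡ 257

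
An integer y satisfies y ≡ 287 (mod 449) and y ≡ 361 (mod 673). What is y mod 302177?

99965

449⁻¹ mod 673: 449*3 ≡ 1 (mod 673), so 449⁻¹ ≡ 3.
y = 287 + 449*((361 − 287)*3 mod 673) = 287 + 449*222 = 99965.
Check: 99965 mod 449 = 287, 99965 mod 673 = 361. ✓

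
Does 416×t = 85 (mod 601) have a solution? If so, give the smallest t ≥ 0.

gcd(416, 601) = 1, so a unique solution mod 601 exists.
416⁻¹ ≡ 588 (mod 601).
t ≡ 588×85 ≡ 97 (mod 601).

97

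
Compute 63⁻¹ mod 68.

68 = 1*63 + 5
63 = 12*5 + 3
5 = 1*3 + 2
3 = 1*2 + 1
2 = 2*1 + 0
gcd(63, 68) = 1, so the inverse exists.
Bézout: 1 = −25*68 + 27*63.
So 63⁻¹ ≡ 27 (mod 68).

27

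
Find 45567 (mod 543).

45567 = 83×543 + 498, so 45567 ≡ 498 (mod 543).

498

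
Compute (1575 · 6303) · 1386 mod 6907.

1575 · 6303 = 9927225 ≡ 1866 (mod 6907)
1866 · 1386 = 2586276 ≡ 3058 (mod 6907)

3058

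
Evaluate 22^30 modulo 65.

14

Compute successive squares:
30 in binary is 11110, i.e. 30 = 16 + 8 + 4 + 2.
22^1 ≡ 22 (mod 65)
22^2 ≡ 22^2 = 484 ≡ 29 (mod 65)
22^4 ≡ 29^2 = 841 ≡ 61 (mod 65)
22^8 ≡ 61^2 = 3721 ≡ 16 (mod 65)
22^16 ≡ 16^2 = 256 ≡ 61 (mod 65)
22^30 = 22^16 * 22^8 * 22^4 * 22^2 ≡ 61 * 16 * 61 * 29 (mod 65).
Accumulate the product:
61 * 16 = 976 ≡ 1
1 * 61 = 61
61 * 29 = 1769 ≡ 14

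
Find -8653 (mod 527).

-8653 = -17·527 + 306, so -8653 ≡ 306 (mod 527).

306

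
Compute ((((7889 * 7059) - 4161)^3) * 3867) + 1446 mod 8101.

7889 * 7059 = 55688451 ≡ 2177 (mod 8101)
2177 - 4161 = -1984 ≡ 6117 (mod 8101)
(6117)^3 ≡ 2217 (mod 8101)
2217 * 3867 = 8573139 ≡ 2281 (mod 8101)
2281 + 1446 = 3727

3727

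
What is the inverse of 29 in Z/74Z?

23

Run the extended Euclidean algorithm:
74 = 2*29 + 16
29 = 1*16 + 13
16 = 1*13 + 3
13 = 4*3 + 1
3 = 3*1 + 0
gcd(29, 74) = 1, so the inverse exists.
Back-substitute for 1:
1 = 1*13 − 4*3
  = −4*16 + 5*13
  = 5*29 − 9*16
  = −9*74 + 23*29
So 29⁻¹ ≡ 23 (mod 74).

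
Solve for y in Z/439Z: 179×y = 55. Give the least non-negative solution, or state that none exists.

42

gcd(179, 439) = 1, so a unique solution mod 439 exists.
179⁻¹ ≡ 336 (mod 439).
y ≡ 336×55 ≡ 42 (mod 439).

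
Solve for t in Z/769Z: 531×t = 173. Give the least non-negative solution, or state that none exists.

gcd(531, 769) = 1, so a unique solution mod 769 exists.
531⁻¹ ≡ 42 (mod 769).
t ≡ 42×173 ≡ 345 (mod 769).

345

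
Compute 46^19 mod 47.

46

By square-and-multiply:
19 in binary is 10011, i.e. 19 = 16 + 2 + 1.
46^1 ≡ 46 (mod 47)
46^2 ≡ 46^2 = 2116 ≡ 1 (mod 47)
46^4 ≡ 1^2 = 1 (mod 47)
46^8 ≡ 1^2 = 1 (mod 47)
46^16 ≡ 1^2 = 1 (mod 47)
46^19 = 46^16 * 46^2 * 46^1 ≡ 1 * 1 * 46 (mod 47).
Accumulate the product:
1 * 1 = 1
1 * 46 = 46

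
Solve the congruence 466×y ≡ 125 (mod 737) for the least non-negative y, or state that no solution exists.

gcd(466, 737) = 1, so a unique solution mod 737 exists.
466⁻¹ ≡ 223 (mod 737).
y ≡ 223×125 ≡ 606 (mod 737).

606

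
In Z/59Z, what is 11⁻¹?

43

Run the extended Euclidean algorithm:
59 = 5×11 + 4
11 = 2×4 + 3
4 = 1×3 + 1
3 = 3×1 + 0
gcd(11, 59) = 1, so the inverse exists.
Back-substitute for 1:
1 = 1×4 − 1×3
  = −1×11 + 3×4
  = 3×59 − 16×11
So 11⁻¹ ≡ −16 ≡ 43 (mod 59).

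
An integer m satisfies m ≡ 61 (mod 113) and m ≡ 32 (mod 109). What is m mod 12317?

113⁻¹ mod 109: 113×82 ≡ 1 (mod 109), so 113⁻¹ ≡ 82.
m = 61 + 113×((32 − 61)×82 mod 109) = 61 + 113×20 = 2321.

2321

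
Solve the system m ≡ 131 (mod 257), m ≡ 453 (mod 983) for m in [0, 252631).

29943

257⁻¹ mod 983: 257×153 ≡ 1 (mod 983), so 257⁻¹ ≡ 153.
m = 131 + 257×((453 − 131)×153 mod 983) = 131 + 257×116 = 29943.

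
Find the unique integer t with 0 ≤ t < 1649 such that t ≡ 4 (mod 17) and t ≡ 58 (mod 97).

17⁻¹ mod 97: 17*40 ≡ 1 (mod 97), so 17⁻¹ ≡ 40.
t = 4 + 17*((58 − 4)*40 mod 97) = 4 + 17*26 = 446.

446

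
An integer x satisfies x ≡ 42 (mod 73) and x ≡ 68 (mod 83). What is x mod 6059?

73⁻¹ mod 83: 73×58 ≡ 1 (mod 83), so 73⁻¹ ≡ 58.
x = 42 + 73×((68 − 42)×58 mod 83) = 42 + 73×14 = 1064.

1064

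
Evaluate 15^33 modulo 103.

By square-and-multiply:
15^1 ≡ 15 (mod 103)
15^2 ≡ 15^2 = 225 ≡ 19 (mod 103)
15^4 ≡ 19^2 = 361 ≡ 52 (mod 103)
15^8 ≡ 52^2 = 2704 ≡ 26 (mod 103)
15^16 ≡ 26^2 = 676 ≡ 58 (mod 103)
15^32 ≡ 58^2 = 3364 ≡ 68 (mod 103)
15^33 = 15^32 · 15^1 ≡ 68 · 15 (mod 103).
68 · 15 = 1020 ≡ 93 (mod 103).

93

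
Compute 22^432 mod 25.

432 in binary is 110110000, i.e. 432 = 256 + 128 + 32 + 16.
22^1 ≡ 22 (mod 25)
22^2 ≡ 22^2 = 484 ≡ 9 (mod 25)
22^4 ≡ 9^2 = 81 ≡ 6 (mod 25)
22^8 ≡ 6^2 = 36 ≡ 11 (mod 25)
22^16 ≡ 11^2 = 121 ≡ 21 (mod 25)
22^32 ≡ 21^2 = 441 ≡ 16 (mod 25)
22^64 ≡ 16^2 = 256 ≡ 6 (mod 25)
22^128 ≡ 6^2 = 36 ≡ 11 (mod 25)
22^256 ≡ 11^2 = 121 ≡ 21 (mod 25)
22^432 = 22^256 * 22^128 * 22^32 * 22^16 ≡ 21 * 11 * 16 * 21 (mod 25).
Accumulate the product:
21 * 11 = 231 ≡ 6
6 * 16 = 96 ≡ 21
21 * 21 = 441 ≡ 16

16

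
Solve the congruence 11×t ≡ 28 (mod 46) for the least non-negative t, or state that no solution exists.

gcd(11, 46) = 1, so a unique solution mod 46 exists.
11⁻¹ ≡ 21 (mod 46).
t ≡ 21×28 ≡ 36 (mod 46).

36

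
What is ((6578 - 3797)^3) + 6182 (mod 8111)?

2137

6578 - 3797 = 2781
(2781)^3 ≡ 4066 (mod 8111)
4066 + 6182 = 10248 ≡ 2137 (mod 8111)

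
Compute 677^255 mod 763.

286

By square-and-multiply:
255 in binary is 11111111, i.e. 255 = 128 + 64 + 32 + 16 + 8 + 4 + 2 + 1.
677^1 ≡ 677 (mod 763)
677^2 ≡ 677^2 = 458329 ≡ 529 (mod 763)
677^4 ≡ 529^2 = 279841 ≡ 583 (mod 763)
677^8 ≡ 583^2 = 339889 ≡ 354 (mod 763)
677^16 ≡ 354^2 = 125316 ≡ 184 (mod 763)
677^32 ≡ 184^2 = 33856 ≡ 284 (mod 763)
677^64 ≡ 284^2 = 80656 ≡ 541 (mod 763)
677^128 ≡ 541^2 = 292681 ≡ 452 (mod 763)
677^255 = 677^128 * 677^64 * 677^32 * 677^16 * 677^8 * 677^4 * 677^2 * 677^1 ≡ 452 * 541 * 284 * 184 * 354 * 583 * 529 * 677 (mod 763).
Accumulate the product:
452 * 541 = 244532 ≡ 372
372 * 284 = 105648 ≡ 354
354 * 184 = 65136 ≡ 281
281 * 354 = 99474 ≡ 284
284 * 583 = 165572 ≡ 1
1 * 529 = 529
529 * 677 = 358133 ≡ 286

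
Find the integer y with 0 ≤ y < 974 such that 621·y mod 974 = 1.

By the extended Euclidean algorithm:
974 = 1·621 + 353
621 = 1·353 + 268
353 = 1·268 + 85
268 = 3·85 + 13
85 = 6·13 + 7
13 = 1·7 + 6
7 = 1·6 + 1
6 = 6·1 + 0
gcd(621, 974) = 1, so the inverse exists.
Back-substitute for 1:
1 = 1·7 − 1·6
  = −1·13 + 2·7
  = 2·85 − 13·13
  = −13·268 + 41·85
  = 41·353 − 54·268
  = −54·621 + 95·353
  = 95·974 − 149·621
So 621⁻¹ ≡ −149 ≡ 825 (mod 974).

825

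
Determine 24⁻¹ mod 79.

79 = 3×24 + 7
24 = 3×7 + 3
7 = 2×3 + 1
3 = 3×1 + 0
gcd(24, 79) = 1, so the inverse exists.
Back-substitute for 1:
1 = 1×7 − 2×3
  = −2×24 + 7×7
  = 7×79 − 23×24
So 24⁻¹ ≡ −23 ≡ 56 (mod 79).

56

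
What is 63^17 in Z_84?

63

17 in binary is 10001, i.e. 17 = 16 + 1.
63^1 ≡ 63 (mod 84)
63^2 ≡ 63^2 = 3969 ≡ 21 (mod 84)
63^4 ≡ 21^2 = 441 ≡ 21 (mod 84)
63^8 ≡ 21^2 = 441 ≡ 21 (mod 84)
63^16 ≡ 21^2 = 441 ≡ 21 (mod 84)
63^17 = 63^16 * 63^1 ≡ 21 * 63 (mod 84).
21 * 63 = 1323 ≡ 63 (mod 84).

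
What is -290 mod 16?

-290 = -19·16 + 14, so -290 ≡ 14 (mod 16).

14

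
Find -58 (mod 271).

213

-58 = -1×271 + 213, so -58 ≡ 213 (mod 271).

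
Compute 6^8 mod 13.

3

6^1 ≡ 6 (mod 13)
6^2 ≡ 6^2 = 36 ≡ 10 (mod 13)
6^4 ≡ 10^2 = 100 ≡ 9 (mod 13)
6^8 ≡ 9^2 = 81 ≡ 3 (mod 13)
So 6^8 ≡ 3 (mod 13).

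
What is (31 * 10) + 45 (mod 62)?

45

31 * 10 = 310 ≡ 0 (mod 62)
0 + 45 = 45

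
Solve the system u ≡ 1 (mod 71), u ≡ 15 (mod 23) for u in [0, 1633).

498

71⁻¹ mod 23: 71*12 ≡ 1 (mod 23), so 71⁻¹ ≡ 12.
u = 1 + 71*((15 − 1)*12 mod 23) = 1 + 71*7 = 498.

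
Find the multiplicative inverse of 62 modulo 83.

Run the extended Euclidean algorithm:
83 = 1·62 + 21
62 = 2·21 + 20
21 = 1·20 + 1
20 = 20·1 + 0
gcd(62, 83) = 1, so the inverse exists.
Bézout: 1 = 3·83 − 4·62.
So 62⁻¹ ≡ −4 ≡ 79 (mod 83).

79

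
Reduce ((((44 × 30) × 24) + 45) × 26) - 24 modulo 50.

44 × 30 = 1320 ≡ 20 (mod 50)
20 × 24 = 480 ≡ 30 (mod 50)
30 + 45 = 75 ≡ 25 (mod 50)
25 × 26 = 650 ≡ 0 (mod 50)
0 - 24 = -24 ≡ 26 (mod 50)

26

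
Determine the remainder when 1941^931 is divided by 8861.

Compute successive squares:
931 in binary is 1110100011, i.e. 931 = 512 + 256 + 128 + 32 + 2 + 1.
1941^1 ≡ 1941 (mod 8861)
1941^2 ≡ 1941^2 = 3767481 ≡ 1556 (mod 8861)
1941^4 ≡ 1556^2 = 2421136 ≡ 2083 (mod 8861)
1941^8 ≡ 2083^2 = 4338889 ≡ 5860 (mod 8861)
1941^16 ≡ 5860^2 = 34339600 ≡ 3225 (mod 8861)
1941^32 ≡ 3225^2 = 10400625 ≡ 6672 (mod 8861)
1941^64 ≡ 6672^2 = 44515584 ≡ 6781 (mod 8861)
1941^128 ≡ 6781^2 = 45981961 ≡ 2232 (mod 8861)
1941^256 ≡ 2232^2 = 4981824 ≡ 1942 (mod 8861)
1941^512 ≡ 1942^2 = 3771364 ≡ 5439 (mod 8861)
1941^931 = 1941^512 × 1941^256 × 1941^128 × 1941^32 × 1941^2 × 1941^1 ≡ 5439 × 1942 × 2232 × 6672 × 1556 × 1941 (mod 8861).
Accumulate the product:
5439 × 1942 = 10562538 ≡ 226
226 × 2232 = 504432 ≡ 8216
8216 × 6672 = 54817152 ≡ 3006
3006 × 1556 = 4677336 ≡ 7589
7589 × 1941 = 14730249 ≡ 3267

3267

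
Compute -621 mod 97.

58

-621 = -7×97 + 58, so -621 ≡ 58 (mod 97).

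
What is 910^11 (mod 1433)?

Using repeated squaring:
11 in binary is 1011, i.e. 11 = 8 + 2 + 1.
910^1 ≡ 910 (mod 1433)
910^2 ≡ 910^2 = 828100 ≡ 1259 (mod 1433)
910^4 ≡ 1259^2 = 1585081 ≡ 183 (mod 1433)
910^8 ≡ 183^2 = 33489 ≡ 530 (mod 1433)
910^11 = 910^8 × 910^2 × 910^1 ≡ 530 × 1259 × 910 (mod 1433).
Accumulate the product:
530 × 1259 = 667270 ≡ 925
925 × 910 = 841750 ≡ 579

579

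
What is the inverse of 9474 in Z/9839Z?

3073

Apply the Euclidean algorithm and back-substitute:
9839 = 1×9474 + 365
9474 = 25×365 + 349
365 = 1×349 + 16
349 = 21×16 + 13
16 = 1×13 + 3
13 = 4×3 + 1
3 = 3×1 + 0
gcd(9474, 9839) = 1, so the inverse exists.
Back-substitute for 1:
1 = 1×13 − 4×3
  = −4×16 + 5×13
  = 5×349 − 109×16
  = −109×365 + 114×349
  = 114×9474 − 2959×365
  = −2959×9839 + 3073×9474
So 9474⁻¹ ≡ 3073 (mod 9839).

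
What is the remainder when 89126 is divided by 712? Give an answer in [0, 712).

89126 = 125·712 + 126, so 89126 ≡ 126 (mod 712).

126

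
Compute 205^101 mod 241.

Using repeated squaring:
205^1 ≡ 205 (mod 241)
205^2 ≡ 205^2 = 42025 ≡ 91 (mod 241)
205^4 ≡ 91^2 = 8281 ≡ 87 (mod 241)
205^8 ≡ 87^2 = 7569 ≡ 98 (mod 241)
205^16 ≡ 98^2 = 9604 ≡ 205 (mod 241)
205^32 ≡ 205^2 = 42025 ≡ 91 (mod 241)
205^64 ≡ 91^2 = 8281 ≡ 87 (mod 241)
205^101 = 205^64 × 205^32 × 205^4 × 205^1 ≡ 87 × 91 × 87 × 205 (mod 241).
Accumulate the product:
87 × 91 = 7917 ≡ 205
205 × 87 = 17835 ≡ 1
1 × 205 = 205

205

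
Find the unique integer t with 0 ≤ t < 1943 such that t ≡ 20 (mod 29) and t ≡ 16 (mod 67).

29⁻¹ mod 67: 29·37 ≡ 1 (mod 67), so 29⁻¹ ≡ 37.
t = 20 + 29·((16 − 20)·37 mod 67) = 20 + 29·53 = 1557.
Check: 1557 mod 29 = 20, 1557 mod 67 = 16. ✓

1557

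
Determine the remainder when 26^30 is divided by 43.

41

Compute successive squares:
26^1 ≡ 26 (mod 43)
26^2 ≡ 26^2 = 676 ≡ 31 (mod 43)
26^4 ≡ 31^2 = 961 ≡ 15 (mod 43)
26^8 ≡ 15^2 = 225 ≡ 10 (mod 43)
26^16 ≡ 10^2 = 100 ≡ 14 (mod 43)
26^30 = 26^16 * 26^8 * 26^4 * 26^2 ≡ 14 * 10 * 15 * 31 (mod 43).
Accumulate the product:
14 * 10 = 140 ≡ 11
11 * 15 = 165 ≡ 36
36 * 31 = 1116 ≡ 41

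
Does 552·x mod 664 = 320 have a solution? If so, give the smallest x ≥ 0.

gcd(552, 664) = 8, and 8 | 320, so solutions exist.
Divide through by 8: 69·x ≡ 40 mod 83.
69⁻¹ ≡ 77 (mod 83).
x ≡ 77·40 ≡ 9 (mod 83).
The smallest non-negative solution is x = 9.

9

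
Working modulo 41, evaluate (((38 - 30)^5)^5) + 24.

33

38 - 30 = 8
(8)^5 ≡ 9 (mod 41)
(9)^5 ≡ 9 (mod 41)
9 + 24 = 33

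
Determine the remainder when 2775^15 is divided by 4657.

2088

15 in binary is 1111, i.e. 15 = 8 + 4 + 2 + 1.
2775^1 ≡ 2775 (mod 4657)
2775^2 ≡ 2775^2 = 7700625 ≡ 2604 (mod 4657)
2775^4 ≡ 2604^2 = 6780816 ≡ 224 (mod 4657)
2775^8 ≡ 224^2 = 50176 ≡ 3606 (mod 4657)
2775^15 = 2775^8 * 2775^4 * 2775^2 * 2775^1 ≡ 3606 * 224 * 2604 * 2775 (mod 4657).
Accumulate the product:
3606 * 224 = 807744 ≡ 2083
2083 * 2604 = 5424132 ≡ 3384
3384 * 2775 = 9390600 ≡ 2088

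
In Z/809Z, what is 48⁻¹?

Run the extended Euclidean algorithm:
809 = 16·48 + 41
48 = 1·41 + 7
41 = 5·7 + 6
7 = 1·6 + 1
6 = 6·1 + 0
gcd(48, 809) = 1, so the inverse exists.
Back-substitute for 1:
1 = 1·7 − 1·6
  = −1·41 + 6·7
  = 6·48 − 7·41
  = −7·809 + 118·48
So 48⁻¹ ≡ 118 (mod 809).

118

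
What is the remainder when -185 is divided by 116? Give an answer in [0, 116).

47

-185 = -2·116 + 47, so -185 ≡ 47 (mod 116).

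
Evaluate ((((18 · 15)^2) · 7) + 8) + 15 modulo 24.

11

18 · 15 = 270 ≡ 6 (mod 24)
(6)^2 ≡ 12 (mod 24)
12 · 7 = 84 ≡ 12 (mod 24)
12 + 8 = 20
20 + 15 = 35 ≡ 11 (mod 24)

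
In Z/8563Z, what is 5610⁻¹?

4889

Apply the Euclidean algorithm and back-substitute:
8563 = 1·5610 + 2953
5610 = 1·2953 + 2657
2953 = 1·2657 + 296
2657 = 8·296 + 289
296 = 1·289 + 7
289 = 41·7 + 2
7 = 3·2 + 1
2 = 2·1 + 0
gcd(5610, 8563) = 1, so the inverse exists.
Back-substitute for 1:
1 = 1·7 − 3·2
  = −3·289 + 124·7
  = 124·296 − 127·289
  = −127·2657 + 1140·296
  = 1140·2953 − 1267·2657
  = −1267·5610 + 2407·2953
  = 2407·8563 − 3674·5610
So 5610⁻¹ ≡ −3674 ≡ 4889 (mod 8563).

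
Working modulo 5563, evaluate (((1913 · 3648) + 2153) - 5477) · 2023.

1913 · 3648 = 6978624 ≡ 2622 (mod 5563)
2622 + 2153 = 4775
4775 - 5477 = -702 ≡ 4861 (mod 5563)
4861 · 2023 = 9833803 ≡ 3982 (mod 5563)

3982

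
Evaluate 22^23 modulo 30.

28

23 in binary is 10111, i.e. 23 = 16 + 4 + 2 + 1.
22^1 ≡ 22 (mod 30)
22^2 ≡ 22^2 = 484 ≡ 4 (mod 30)
22^4 ≡ 4^2 = 16 (mod 30)
22^8 ≡ 16^2 = 256 ≡ 16 (mod 30)
22^16 ≡ 16^2 = 256 ≡ 16 (mod 30)
22^23 = 22^16 · 22^4 · 22^2 · 22^1 ≡ 16 · 16 · 4 · 22 (mod 30).
Accumulate the product:
16 · 16 = 256 ≡ 16
16 · 4 = 64 ≡ 4
4 · 22 = 88 ≡ 28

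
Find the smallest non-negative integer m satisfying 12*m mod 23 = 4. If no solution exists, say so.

8

gcd(12, 23) = 1, so a unique solution mod 23 exists.
12⁻¹ ≡ 2 (mod 23).
m ≡ 2*4 ≡ 8 (mod 23).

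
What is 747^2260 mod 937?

By square-and-multiply:
747^1 ≡ 747 (mod 937)
747^2 ≡ 747^2 = 558009 ≡ 494 (mod 937)
747^4 ≡ 494^2 = 244036 ≡ 416 (mod 937)
747^8 ≡ 416^2 = 173056 ≡ 648 (mod 937)
747^16 ≡ 648^2 = 419904 ≡ 128 (mod 937)
747^32 ≡ 128^2 = 16384 ≡ 455 (mod 937)
747^64 ≡ 455^2 = 207025 ≡ 885 (mod 937)
747^128 ≡ 885^2 = 783225 ≡ 830 (mod 937)
747^256 ≡ 830^2 = 688900 ≡ 205 (mod 937)
747^512 ≡ 205^2 = 42025 ≡ 797 (mod 937)
747^1024 ≡ 797^2 = 635209 ≡ 860 (mod 937)
747^2048 ≡ 860^2 = 739600 ≡ 307 (mod 937)
747^2260 = 747^2048 * 747^128 * 747^64 * 747^16 * 747^4 ≡ 307 * 830 * 885 * 128 * 416 (mod 937).
Accumulate the product:
307 * 830 = 254810 ≡ 883
883 * 885 = 781455 ≡ 934
934 * 128 = 119552 ≡ 553
553 * 416 = 230048 ≡ 483

483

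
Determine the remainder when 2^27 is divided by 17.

27 in binary is 11011, i.e. 27 = 16 + 8 + 2 + 1.
2^1 ≡ 2 (mod 17)
2^2 ≡ 2^2 = 4 (mod 17)
2^4 ≡ 4^2 = 16 (mod 17)
2^8 ≡ 16^2 = 256 ≡ 1 (mod 17)
2^16 ≡ 1^2 = 1 (mod 17)
2^27 = 2^16 · 2^8 · 2^2 · 2^1 ≡ 1 · 1 · 4 · 2 (mod 17).
Accumulate the product:
1 · 1 = 1
1 · 4 = 4
4 · 2 = 8

8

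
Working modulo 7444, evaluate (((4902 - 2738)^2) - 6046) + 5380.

4902 - 2738 = 2164
(2164)^2 ≡ 620 (mod 7444)
620 - 6046 = -5426 ≡ 2018 (mod 7444)
2018 + 5380 = 7398

7398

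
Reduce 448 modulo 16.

0

448 = 28*16 + 0, so 448 ≡ 0 (mod 16).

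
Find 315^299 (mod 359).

208

299 in binary is 100101011, i.e. 299 = 256 + 32 + 8 + 2 + 1.
315^1 ≡ 315 (mod 359)
315^2 ≡ 315^2 = 99225 ≡ 141 (mod 359)
315^4 ≡ 141^2 = 19881 ≡ 136 (mod 359)
315^8 ≡ 136^2 = 18496 ≡ 187 (mod 359)
315^16 ≡ 187^2 = 34969 ≡ 146 (mod 359)
315^32 ≡ 146^2 = 21316 ≡ 135 (mod 359)
315^64 ≡ 135^2 = 18225 ≡ 275 (mod 359)
315^128 ≡ 275^2 = 75625 ≡ 235 (mod 359)
315^256 ≡ 235^2 = 55225 ≡ 298 (mod 359)
315^299 = 315^256 · 315^32 · 315^8 · 315^2 · 315^1 ≡ 298 · 135 · 187 · 141 · 315 (mod 359).
Accumulate the product:
298 · 135 = 40230 ≡ 22
22 · 187 = 4114 ≡ 165
165 · 141 = 23265 ≡ 289
289 · 315 = 91035 ≡ 208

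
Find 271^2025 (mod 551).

Using repeated squaring:
271^1 ≡ 271 (mod 551)
271^2 ≡ 271^2 = 73441 ≡ 158 (mod 551)
271^4 ≡ 158^2 = 24964 ≡ 169 (mod 551)
271^8 ≡ 169^2 = 28561 ≡ 460 (mod 551)
271^16 ≡ 460^2 = 211600 ≡ 16 (mod 551)
271^32 ≡ 16^2 = 256 (mod 551)
271^64 ≡ 256^2 = 65536 ≡ 518 (mod 551)
271^128 ≡ 518^2 = 268324 ≡ 538 (mod 551)
271^256 ≡ 538^2 = 289444 ≡ 169 (mod 551)
271^512 ≡ 169^2 = 28561 ≡ 460 (mod 551)
271^1024 ≡ 460^2 = 211600 ≡ 16 (mod 551)
271^2025 = 271^1024 * 271^512 * 271^256 * 271^128 * 271^64 * 271^32 * 271^8 * 271^1 ≡ 16 * 460 * 169 * 538 * 518 * 256 * 460 * 271 (mod 551).
Accumulate the product:
16 * 460 = 7360 ≡ 197
197 * 169 = 33293 ≡ 233
233 * 538 = 125354 ≡ 277
277 * 518 = 143486 ≡ 226
226 * 256 = 57856 ≡ 1
1 * 460 = 460
460 * 271 = 124660 ≡ 134

134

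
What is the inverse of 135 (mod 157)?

107

Run the extended Euclidean algorithm:
157 = 1·135 + 22
135 = 6·22 + 3
22 = 7·3 + 1
3 = 3·1 + 0
gcd(135, 157) = 1, so the inverse exists.
Back-substitute for 1:
1 = 1·22 − 7·3
  = −7·135 + 43·22
  = 43·157 − 50·135
So 135⁻¹ ≡ −50 ≡ 107 (mod 157).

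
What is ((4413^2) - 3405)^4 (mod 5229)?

(4413)^2 ≡ 1773 (mod 5229)
1773 - 3405 = -1632 ≡ 3597 (mod 5229)
(3597)^4 ≡ 3942 (mod 5229)

3942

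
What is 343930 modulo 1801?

343930 = 190·1801 + 1740, so 343930 ≡ 1740 (mod 1801).

1740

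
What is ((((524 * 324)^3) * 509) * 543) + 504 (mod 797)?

524 * 324 = 169776 ≡ 15 (mod 797)
(15)^3 ≡ 187 (mod 797)
187 * 509 = 95183 ≡ 340 (mod 797)
340 * 543 = 184620 ≡ 513 (mod 797)
513 + 504 = 1017 ≡ 220 (mod 797)

220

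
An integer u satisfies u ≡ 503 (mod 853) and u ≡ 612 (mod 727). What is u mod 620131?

853⁻¹ mod 727: 853·652 ≡ 1 (mod 727), so 853⁻¹ ≡ 652.
u = 503 + 853·((612 − 503)·652 mod 727) = 503 + 853·549 = 468800.

468800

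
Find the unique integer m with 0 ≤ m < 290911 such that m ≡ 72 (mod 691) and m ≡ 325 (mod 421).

83683

691⁻¹ mod 421: 691·92 ≡ 1 (mod 421), so 691⁻¹ ≡ 92.
m = 72 + 691·((325 − 72)·92 mod 421) = 72 + 691·121 = 83683.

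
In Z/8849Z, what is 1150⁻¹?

8849 = 7·1150 + 799
1150 = 1·799 + 351
799 = 2·351 + 97
351 = 3·97 + 60
97 = 1·60 + 37
60 = 1·37 + 23
37 = 1·23 + 14
23 = 1·14 + 9
14 = 1·9 + 5
9 = 1·5 + 4
5 = 1·4 + 1
4 = 4·1 + 0
gcd(1150, 8849) = 1, so the inverse exists.
Back-substitute for 1:
1 = 1·5 − 1·4
  = −1·9 + 2·5
  = 2·14 − 3·9
  = −3·23 + 5·14
  = 5·37 − 8·23
  = −8·60 + 13·37
  = 13·97 − 21·60
  = −21·351 + 76·97
  = 76·799 − 173·351
  = −173·1150 + 249·799
  = 249·8849 − 1916·1150
So 1150⁻¹ ≡ −1916 ≡ 6933 (mod 8849).

6933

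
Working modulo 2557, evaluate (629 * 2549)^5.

629 * 2549 = 1603321 ≡ 82 (mod 2557)
(82)^5 ≡ 1575 (mod 2557)

1575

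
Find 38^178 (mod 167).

126

By square-and-multiply:
178 in binary is 10110010, i.e. 178 = 128 + 32 + 16 + 2.
38^1 ≡ 38 (mod 167)
38^2 ≡ 38^2 = 1444 ≡ 108 (mod 167)
38^4 ≡ 108^2 = 11664 ≡ 141 (mod 167)
38^8 ≡ 141^2 = 19881 ≡ 8 (mod 167)
38^16 ≡ 8^2 = 64 (mod 167)
38^32 ≡ 64^2 = 4096 ≡ 88 (mod 167)
38^64 ≡ 88^2 = 7744 ≡ 62 (mod 167)
38^128 ≡ 62^2 = 3844 ≡ 3 (mod 167)
38^178 = 38^128 * 38^32 * 38^16 * 38^2 ≡ 3 * 88 * 64 * 108 (mod 167).
Accumulate the product:
3 * 88 = 264 ≡ 97
97 * 64 = 6208 ≡ 29
29 * 108 = 3132 ≡ 126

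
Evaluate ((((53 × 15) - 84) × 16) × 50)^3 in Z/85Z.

75

53 × 15 = 795 ≡ 30 (mod 85)
30 - 84 = -54 ≡ 31 (mod 85)
31 × 16 = 496 ≡ 71 (mod 85)
71 × 50 = 3550 ≡ 65 (mod 85)
(65)^3 ≡ 75 (mod 85)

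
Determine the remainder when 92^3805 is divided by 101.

Using repeated squaring:
3805 in binary is 111011011101, i.e. 3805 = 2048 + 1024 + 512 + 128 + 64 + 16 + 8 + 4 + 1.
92^1 ≡ 92 (mod 101)
92^2 ≡ 92^2 = 8464 ≡ 81 (mod 101)
92^4 ≡ 81^2 = 6561 ≡ 97 (mod 101)
92^8 ≡ 97^2 = 9409 ≡ 16 (mod 101)
92^16 ≡ 16^2 = 256 ≡ 54 (mod 101)
92^32 ≡ 54^2 = 2916 ≡ 88 (mod 101)
92^64 ≡ 88^2 = 7744 ≡ 68 (mod 101)
92^128 ≡ 68^2 = 4624 ≡ 79 (mod 101)
92^256 ≡ 79^2 = 6241 ≡ 80 (mod 101)
92^512 ≡ 80^2 = 6400 ≡ 37 (mod 101)
92^1024 ≡ 37^2 = 1369 ≡ 56 (mod 101)
92^2048 ≡ 56^2 = 3136 ≡ 5 (mod 101)
92^3805 = 92^2048 * 92^1024 * 92^512 * 92^128 * 92^64 * 92^16 * 92^8 * 92^4 * 92^1 ≡ 5 * 56 * 37 * 79 * 68 * 54 * 16 * 97 * 92 (mod 101).
Accumulate the product:
5 * 56 = 280 ≡ 78
78 * 37 = 2886 ≡ 58
58 * 79 = 4582 ≡ 37
37 * 68 = 2516 ≡ 92
92 * 54 = 4968 ≡ 19
19 * 16 = 304 ≡ 1
1 * 97 = 97
97 * 92 = 8924 ≡ 36

36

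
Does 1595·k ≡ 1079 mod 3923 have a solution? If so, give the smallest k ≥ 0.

gcd(1595, 3923) = 1, so a unique solution mod 3923 exists.
1595⁻¹ ≡ 3254 (mod 3923).
k ≡ 3254·1079 ≡ 3904 (mod 3923).

3904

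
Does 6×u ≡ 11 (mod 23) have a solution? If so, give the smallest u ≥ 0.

gcd(6, 23) = 1, so a unique solution mod 23 exists.
6⁻¹ ≡ 4 (mod 23).
u ≡ 4×11 ≡ 21 (mod 23).

21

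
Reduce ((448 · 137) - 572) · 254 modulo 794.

448 · 137 = 61376 ≡ 238 (mod 794)
238 - 572 = -334 ≡ 460 (mod 794)
460 · 254 = 116840 ≡ 122 (mod 794)

122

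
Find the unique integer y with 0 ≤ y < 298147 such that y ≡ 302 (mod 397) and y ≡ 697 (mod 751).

397⁻¹ mod 751: 397·524 ≡ 1 (mod 751), so 397⁻¹ ≡ 524.
y = 302 + 397·((697 − 302)·524 mod 751) = 302 + 397·455 = 180937.
Check: 180937 mod 397 = 302, 180937 mod 751 = 697. ✓

180937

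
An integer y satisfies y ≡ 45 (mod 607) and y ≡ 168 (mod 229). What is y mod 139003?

607⁻¹ mod 229: 607·83 ≡ 1 (mod 229), so 607⁻¹ ≡ 83.
y = 45 + 607·((168 − 45)·83 mod 229) = 45 + 607·133 = 80776.

80776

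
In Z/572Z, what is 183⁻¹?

572 = 3*183 + 23
183 = 7*23 + 22
23 = 1*22 + 1
22 = 22*1 + 0
gcd(183, 572) = 1, so the inverse exists.
Bézout: 1 = 8*572 − 25*183.
So 183⁻¹ ≡ −25 ≡ 547 (mod 572).

547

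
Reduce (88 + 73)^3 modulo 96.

65

88 + 73 = 161 ≡ 65 (mod 96)
(65)^3 ≡ 65 (mod 96)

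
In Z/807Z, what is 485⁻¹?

203

By the extended Euclidean algorithm:
807 = 1×485 + 322
485 = 1×322 + 163
322 = 1×163 + 159
163 = 1×159 + 4
159 = 39×4 + 3
4 = 1×3 + 1
3 = 3×1 + 0
gcd(485, 807) = 1, so the inverse exists.
Back-substitute for 1:
1 = 1×4 − 1×3
  = −1×159 + 40×4
  = 40×163 − 41×159
  = −41×322 + 81×163
  = 81×485 − 122×322
  = −122×807 + 203×485
So 485⁻¹ ≡ 203 (mod 807).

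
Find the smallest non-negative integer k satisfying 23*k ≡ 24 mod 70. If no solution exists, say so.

68

gcd(23, 70) = 1, so a unique solution mod 70 exists.
23⁻¹ ≡ 67 (mod 70).
k ≡ 67*24 ≡ 68 (mod 70).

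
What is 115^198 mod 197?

26

Using repeated squaring:
198 in binary is 11000110, i.e. 198 = 128 + 64 + 4 + 2.
115^1 ≡ 115 (mod 197)
115^2 ≡ 115^2 = 13225 ≡ 26 (mod 197)
115^4 ≡ 26^2 = 676 ≡ 85 (mod 197)
115^8 ≡ 85^2 = 7225 ≡ 133 (mod 197)
115^16 ≡ 133^2 = 17689 ≡ 156 (mod 197)
115^32 ≡ 156^2 = 24336 ≡ 105 (mod 197)
115^64 ≡ 105^2 = 11025 ≡ 190 (mod 197)
115^128 ≡ 190^2 = 36100 ≡ 49 (mod 197)
115^198 = 115^128 · 115^64 · 115^4 · 115^2 ≡ 49 · 190 · 85 · 26 (mod 197).
Accumulate the product:
49 · 190 = 9310 ≡ 51
51 · 85 = 4335 ≡ 1
1 · 26 = 26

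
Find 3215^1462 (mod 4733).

Using repeated squaring:
1462 in binary is 10110110110, i.e. 1462 = 1024 + 256 + 128 + 32 + 16 + 4 + 2.
3215^1 ≡ 3215 (mod 4733)
3215^2 ≡ 3215^2 = 10336225 ≡ 4086 (mod 4733)
3215^4 ≡ 4086^2 = 16695396 ≡ 2105 (mod 4733)
3215^8 ≡ 2105^2 = 4431025 ≡ 937 (mod 4733)
3215^16 ≡ 937^2 = 877969 ≡ 2364 (mod 4733)
3215^32 ≡ 2364^2 = 5588496 ≡ 3556 (mod 4733)
3215^64 ≡ 3556^2 = 12645136 ≡ 3293 (mod 4733)
3215^128 ≡ 3293^2 = 10843849 ≡ 546 (mod 4733)
3215^256 ≡ 546^2 = 298116 ≡ 4670 (mod 4733)
3215^512 ≡ 4670^2 = 21808900 ≡ 3969 (mod 4733)
3215^1024 ≡ 3969^2 = 15752961 ≡ 1537 (mod 4733)
3215^1462 = 3215^1024 · 3215^256 · 3215^128 · 3215^32 · 3215^16 · 3215^4 · 3215^2 ≡ 1537 · 4670 · 546 · 3556 · 2364 · 2105 · 4086 (mod 4733).
Accumulate the product:
1537 · 4670 = 7177790 ≡ 2562
2562 · 546 = 1398852 ≡ 2617
2617 · 3556 = 9306052 ≡ 974
974 · 2364 = 2302536 ≡ 2298
2298 · 2105 = 4837290 ≡ 164
164 · 4086 = 670104 ≡ 2751

2751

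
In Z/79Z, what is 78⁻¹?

Apply the Euclidean algorithm and back-substitute:
79 = 1*78 + 1
78 = 78*1 + 0
gcd(78, 79) = 1, so the inverse exists.
Back-substitute for 1:
1 = 1*79 − 1*78
So 78⁻¹ ≡ −1 ≡ 78 (mod 79).

78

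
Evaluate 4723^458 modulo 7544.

4723^1 ≡ 4723 (mod 7544)
4723^2 ≡ 4723^2 = 22306729 ≡ 6665 (mod 7544)
4723^4 ≡ 6665^2 = 44422225 ≡ 3153 (mod 7544)
4723^8 ≡ 3153^2 = 9941409 ≡ 5961 (mod 7544)
4723^16 ≡ 5961^2 = 35533521 ≡ 1281 (mod 7544)
4723^32 ≡ 1281^2 = 1640961 ≡ 3913 (mod 7544)
4723^64 ≡ 3913^2 = 15311569 ≡ 4793 (mod 7544)
4723^128 ≡ 4793^2 = 22972849 ≡ 1369 (mod 7544)
4723^256 ≡ 1369^2 = 1874161 ≡ 3249 (mod 7544)
4723^458 = 4723^256 × 4723^128 × 4723^64 × 4723^8 × 4723^2 ≡ 3249 × 1369 × 4793 × 5961 × 6665 (mod 7544).
Accumulate the product:
3249 × 1369 = 4447881 ≡ 4465
4465 × 4793 = 21400745 ≡ 5961
5961 × 5961 = 35533521 ≡ 1281
1281 × 6665 = 8537865 ≡ 5601

5601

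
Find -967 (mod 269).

-967 = -4×269 + 109, so -967 ≡ 109 (mod 269).

109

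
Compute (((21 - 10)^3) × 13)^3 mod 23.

21

21 - 10 = 11
(11)^3 ≡ 20 (mod 23)
20 × 13 = 260 ≡ 7 (mod 23)
(7)^3 ≡ 21 (mod 23)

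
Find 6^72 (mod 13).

Using repeated squaring:
6^1 ≡ 6 (mod 13)
6^2 ≡ 6^2 = 36 ≡ 10 (mod 13)
6^4 ≡ 10^2 = 100 ≡ 9 (mod 13)
6^8 ≡ 9^2 = 81 ≡ 3 (mod 13)
6^16 ≡ 3^2 = 9 (mod 13)
6^32 ≡ 9^2 = 81 ≡ 3 (mod 13)
6^64 ≡ 3^2 = 9 (mod 13)
6^72 = 6^64 * 6^8 ≡ 9 * 3 (mod 13).
9 * 3 = 27 ≡ 1 (mod 13).

1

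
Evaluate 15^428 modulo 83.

Compute successive squares:
428 in binary is 110101100, i.e. 428 = 256 + 128 + 32 + 8 + 4.
15^1 ≡ 15 (mod 83)
15^2 ≡ 15^2 = 225 ≡ 59 (mod 83)
15^4 ≡ 59^2 = 3481 ≡ 78 (mod 83)
15^8 ≡ 78^2 = 6084 ≡ 25 (mod 83)
15^16 ≡ 25^2 = 625 ≡ 44 (mod 83)
15^32 ≡ 44^2 = 1936 ≡ 27 (mod 83)
15^64 ≡ 27^2 = 729 ≡ 65 (mod 83)
15^128 ≡ 65^2 = 4225 ≡ 75 (mod 83)
15^256 ≡ 75^2 = 5625 ≡ 64 (mod 83)
15^428 = 15^256 · 15^128 · 15^32 · 15^8 · 15^4 ≡ 64 · 75 · 27 · 25 · 78 (mod 83).
Accumulate the product:
64 · 75 = 4800 ≡ 69
69 · 27 = 1863 ≡ 37
37 · 25 = 925 ≡ 12
12 · 78 = 936 ≡ 23

23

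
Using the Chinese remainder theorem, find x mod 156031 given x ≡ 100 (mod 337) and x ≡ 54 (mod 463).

337⁻¹ mod 463: 337*158 ≡ 1 (mod 463), so 337⁻¹ ≡ 158.
x = 100 + 337*((54 − 100)*158 mod 463) = 100 + 337*140 = 47280.

47280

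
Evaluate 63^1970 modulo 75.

63^1 ≡ 63 (mod 75)
63^2 ≡ 63^2 = 3969 ≡ 69 (mod 75)
63^4 ≡ 69^2 = 4761 ≡ 36 (mod 75)
63^8 ≡ 36^2 = 1296 ≡ 21 (mod 75)
63^16 ≡ 21^2 = 441 ≡ 66 (mod 75)
63^32 ≡ 66^2 = 4356 ≡ 6 (mod 75)
63^64 ≡ 6^2 = 36 (mod 75)
63^128 ≡ 36^2 = 1296 ≡ 21 (mod 75)
63^256 ≡ 21^2 = 441 ≡ 66 (mod 75)
63^512 ≡ 66^2 = 4356 ≡ 6 (mod 75)
63^1024 ≡ 6^2 = 36 (mod 75)
63^1970 = 63^1024 · 63^512 · 63^256 · 63^128 · 63^32 · 63^16 · 63^2 ≡ 36 · 6 · 66 · 21 · 6 · 66 · 69 (mod 75).
Accumulate the product:
36 · 6 = 216 ≡ 66
66 · 66 = 4356 ≡ 6
6 · 21 = 126 ≡ 51
51 · 6 = 306 ≡ 6
6 · 66 = 396 ≡ 21
21 · 69 = 1449 ≡ 24

24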